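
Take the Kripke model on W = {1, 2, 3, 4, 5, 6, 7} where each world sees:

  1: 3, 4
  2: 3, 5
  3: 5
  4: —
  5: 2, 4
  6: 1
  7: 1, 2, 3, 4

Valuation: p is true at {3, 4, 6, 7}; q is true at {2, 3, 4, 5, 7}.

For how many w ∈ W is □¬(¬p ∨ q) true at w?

1: successors {3, 4}; ¬(¬p ∨ q) there: 3:F, 4:F. ✗
2: successors {3, 5}; ¬(¬p ∨ q) there: 3:F, 5:F. ✗
3: successors {5}; ¬(¬p ∨ q) there: 5:F. ✗
4: no successors, so □¬(¬p ∨ q) holds vacuously. ✓
5: successors {2, 4}; ¬(¬p ∨ q) there: 2:F, 4:F. ✗
6: successors {1}; ¬(¬p ∨ q) there: 1:F. ✗
7: successors {1, 2, 3, 4}; ¬(¬p ∨ q) there: 1:F, 2:F, 3:F, 4:F. ✗
Satisfying worlds: {4}.

1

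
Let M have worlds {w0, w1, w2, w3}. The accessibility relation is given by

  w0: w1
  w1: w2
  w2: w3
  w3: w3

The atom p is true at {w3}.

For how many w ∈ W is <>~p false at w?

2

w0: successors {w1}; ~p there: w1:T. ✓
w1: successors {w2}; ~p there: w2:T. ✓
w2: successors {w3}; ~p there: w3:F. ✗
w3: successors {w3}; ~p there: w3:F. ✗
Satisfying worlds: {w0, w1}.
So <>~p fails at the other 2 worlds.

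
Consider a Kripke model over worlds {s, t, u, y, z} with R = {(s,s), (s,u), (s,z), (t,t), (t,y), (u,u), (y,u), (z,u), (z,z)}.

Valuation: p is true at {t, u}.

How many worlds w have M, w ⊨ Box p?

2

s: successors {s, u, z}; p there: s:F, u:T, z:F. ✗
t: successors {t, y}; p there: t:T, y:F. ✗
u: successors {u}; p there: u:T. ✓
y: successors {u}; p there: u:T. ✓
z: successors {u, z}; p there: u:T, z:F. ✗
Satisfying worlds: {u, y}.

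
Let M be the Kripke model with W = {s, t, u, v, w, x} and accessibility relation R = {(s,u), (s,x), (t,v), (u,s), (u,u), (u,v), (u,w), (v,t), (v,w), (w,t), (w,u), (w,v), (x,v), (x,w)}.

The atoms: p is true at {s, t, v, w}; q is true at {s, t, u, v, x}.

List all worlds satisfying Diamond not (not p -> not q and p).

{s, u, w}

s: successors {u, x}; not (not p -> not q and p) there: u:T, x:T. ✓
t: successors {v}; not (not p -> not q and p) there: v:F. ✗
u: successors {s, u, v, w}; not (not p -> not q and p) there: s:F, u:T, v:F, w:F. ✓
v: successors {t, w}; not (not p -> not q and p) there: t:F, w:F. ✗
w: successors {t, u, v}; not (not p -> not q and p) there: t:F, u:T, v:F. ✓
x: successors {v, w}; not (not p -> not q and p) there: v:F, w:F. ✗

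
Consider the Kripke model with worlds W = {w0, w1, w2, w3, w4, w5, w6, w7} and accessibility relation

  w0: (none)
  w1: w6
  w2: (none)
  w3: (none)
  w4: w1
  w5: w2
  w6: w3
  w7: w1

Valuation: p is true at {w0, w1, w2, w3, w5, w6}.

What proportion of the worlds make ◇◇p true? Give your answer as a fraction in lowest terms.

3/8

w0: no successors, so ◇◇p fails. ✗
w1: successors {w6}; ◇p there: w6:T. ✓
w2: no successors, so ◇◇p fails. ✗
w3: no successors, so ◇◇p fails. ✗
w4: successors {w1}; ◇p there: w1:T. ✓
w5: successors {w2}; ◇p there: w2:F. ✗
w6: successors {w3}; ◇p there: w3:F. ✗
w7: successors {w1}; ◇p there: w1:T. ✓
That's 3 of 8 worlds, so 3/8.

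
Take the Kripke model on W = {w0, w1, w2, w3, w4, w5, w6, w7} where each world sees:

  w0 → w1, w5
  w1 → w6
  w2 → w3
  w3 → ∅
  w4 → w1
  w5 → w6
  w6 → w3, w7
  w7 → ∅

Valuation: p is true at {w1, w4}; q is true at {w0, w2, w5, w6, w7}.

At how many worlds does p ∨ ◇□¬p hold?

w0: p is F, ◇□¬p is T. ✓
w1: p is T, ◇□¬p is T. ✓
w2: p is F, ◇□¬p is T. ✓
w3: p is F, ◇□¬p is F. ✗
w4: p is T, ◇□¬p is T. ✓
w5: p is F, ◇□¬p is T. ✓
w6: p is F, ◇□¬p is T. ✓
w7: p is F, ◇□¬p is F. ✗
Satisfying worlds: {w0, w1, w2, w4, w5, w6}.

6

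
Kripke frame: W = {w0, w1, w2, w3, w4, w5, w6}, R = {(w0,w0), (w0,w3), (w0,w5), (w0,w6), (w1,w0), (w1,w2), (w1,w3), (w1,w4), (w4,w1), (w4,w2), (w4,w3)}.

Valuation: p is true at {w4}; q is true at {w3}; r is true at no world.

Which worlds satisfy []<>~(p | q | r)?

w0: successors {w0, w3, w5, w6}; <>~(p | q | r) there: w0:T, w3:F, w5:F, w6:F. ✗
w1: successors {w0, w2, w3, w4}; <>~(p | q | r) there: w0:T, w2:F, w3:F, w4:T. ✗
w2: no successors, so []<>~(p | q | r) holds vacuously. ✓
w3: no successors, so []<>~(p | q | r) holds vacuously. ✓
w4: successors {w1, w2, w3}; <>~(p | q | r) there: w1:T, w2:F, w3:F. ✗
w5: no successors, so []<>~(p | q | r) holds vacuously. ✓
w6: no successors, so []<>~(p | q | r) holds vacuously. ✓

{w2, w3, w5, w6}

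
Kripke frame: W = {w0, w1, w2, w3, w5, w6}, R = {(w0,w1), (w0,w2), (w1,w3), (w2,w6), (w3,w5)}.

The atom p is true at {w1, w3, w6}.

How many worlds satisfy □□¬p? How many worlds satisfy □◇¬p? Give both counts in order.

5 and 3

For □□¬p:
w0: successors {w1, w2}; □¬p there: w1:F, w2:F. ✗
w1: successors {w3}; □¬p there: w3:T. ✓
w2: successors {w6}; □¬p there: w6:T. ✓
w3: successors {w5}; □¬p there: w5:T. ✓
w5: no successors, so □□¬p holds vacuously. ✓
w6: no successors, so □□¬p holds vacuously. ✓
— 5 worlds.
For □◇¬p:
w0: successors {w1, w2}; ◇¬p there: w1:F, w2:F. ✗
w1: successors {w3}; ◇¬p there: w3:T. ✓
w2: successors {w6}; ◇¬p there: w6:F. ✗
w3: successors {w5}; ◇¬p there: w5:F. ✗
w5: no successors, so □◇¬p holds vacuously. ✓
w6: no successors, so □◇¬p holds vacuously. ✓
— 3 worlds.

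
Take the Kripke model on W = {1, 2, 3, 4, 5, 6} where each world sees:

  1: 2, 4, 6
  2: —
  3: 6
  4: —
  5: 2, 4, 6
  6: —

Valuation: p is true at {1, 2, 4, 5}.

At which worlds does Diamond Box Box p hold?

{1, 3, 5}

1: successors {2, 4, 6}; Box Box p there: 2:T, 4:T, 6:T. ✓
2: no successors, so Diamond Box Box p fails. ✗
3: successors {6}; Box Box p there: 6:T. ✓
4: no successors, so Diamond Box Box p fails. ✗
5: successors {2, 4, 6}; Box Box p there: 2:T, 4:T, 6:T. ✓
6: no successors, so Diamond Box Box p fails. ✗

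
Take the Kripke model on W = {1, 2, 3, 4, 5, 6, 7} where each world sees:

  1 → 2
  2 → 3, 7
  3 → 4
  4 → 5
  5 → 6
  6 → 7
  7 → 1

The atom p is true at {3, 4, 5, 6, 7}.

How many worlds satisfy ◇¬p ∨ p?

6

1: ◇¬p is T, p is F. ✓
2: ◇¬p is F, p is F. ✗
3: ◇¬p is F, p is T. ✓
4: ◇¬p is F, p is T. ✓
5: ◇¬p is F, p is T. ✓
6: ◇¬p is F, p is T. ✓
7: ◇¬p is T, p is T. ✓
Satisfying worlds: {1, 3, 4, 5, 6, 7}.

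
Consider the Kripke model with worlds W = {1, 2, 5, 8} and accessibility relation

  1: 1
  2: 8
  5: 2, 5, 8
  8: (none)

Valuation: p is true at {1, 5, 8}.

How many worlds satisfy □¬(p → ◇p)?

1: successors {1}; ¬(p → ◇p) there: 1:F. ✗
2: successors {8}; ¬(p → ◇p) there: 8:T. ✓
5: successors {2, 5, 8}; ¬(p → ◇p) there: 2:F, 5:F, 8:T. ✗
8: no successors, so □¬(p → ◇p) holds vacuously. ✓
Satisfying worlds: {2, 8}.

2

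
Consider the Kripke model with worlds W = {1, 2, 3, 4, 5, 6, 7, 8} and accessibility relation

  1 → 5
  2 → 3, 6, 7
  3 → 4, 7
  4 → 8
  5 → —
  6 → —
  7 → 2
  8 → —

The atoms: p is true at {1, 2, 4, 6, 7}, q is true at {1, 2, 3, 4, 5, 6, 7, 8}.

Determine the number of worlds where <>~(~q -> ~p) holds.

0

1: successors {5}; ~(~q -> ~p) there: 5:F. ✗
2: successors {3, 6, 7}; ~(~q -> ~p) there: 3:F, 6:F, 7:F. ✗
3: successors {4, 7}; ~(~q -> ~p) there: 4:F, 7:F. ✗
4: successors {8}; ~(~q -> ~p) there: 8:F. ✗
5: no successors, so <>~(~q -> ~p) fails. ✗
6: no successors, so <>~(~q -> ~p) fails. ✗
7: successors {2}; ~(~q -> ~p) there: 2:F. ✗
8: no successors, so <>~(~q -> ~p) fails. ✗
Satisfying worlds: ∅.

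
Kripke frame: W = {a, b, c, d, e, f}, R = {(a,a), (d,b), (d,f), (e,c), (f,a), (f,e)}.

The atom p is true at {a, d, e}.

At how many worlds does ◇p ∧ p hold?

1

a: ◇p is T, p is T. ✓
b: ◇p is F, p is F. ✗
c: ◇p is F, p is F. ✗
d: ◇p is F, p is T. ✗
e: ◇p is F, p is T. ✗
f: ◇p is T, p is F. ✗
Satisfying worlds: {a}.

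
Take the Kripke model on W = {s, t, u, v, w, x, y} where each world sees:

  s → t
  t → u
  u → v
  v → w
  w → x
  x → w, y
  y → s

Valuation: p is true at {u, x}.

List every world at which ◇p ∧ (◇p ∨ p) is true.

{t, w}

s: ◇p is F, ◇p ∨ p is F. ✗
t: ◇p is T, ◇p ∨ p is T. ✓
u: ◇p is F, ◇p ∨ p is T. ✗
v: ◇p is F, ◇p ∨ p is F. ✗
w: ◇p is T, ◇p ∨ p is T. ✓
x: ◇p is F, ◇p ∨ p is T. ✗
y: ◇p is F, ◇p ∨ p is F. ✗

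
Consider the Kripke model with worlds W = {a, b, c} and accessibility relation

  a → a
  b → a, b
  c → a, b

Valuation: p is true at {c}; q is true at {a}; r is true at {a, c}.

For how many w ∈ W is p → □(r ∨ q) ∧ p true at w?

2

a: p is F, □(r ∨ q) ∧ p is F. ✓
b: p is F, □(r ∨ q) ∧ p is F. ✓
c: p is T, □(r ∨ q) ∧ p is F. ✗
Satisfying worlds: {a, b}.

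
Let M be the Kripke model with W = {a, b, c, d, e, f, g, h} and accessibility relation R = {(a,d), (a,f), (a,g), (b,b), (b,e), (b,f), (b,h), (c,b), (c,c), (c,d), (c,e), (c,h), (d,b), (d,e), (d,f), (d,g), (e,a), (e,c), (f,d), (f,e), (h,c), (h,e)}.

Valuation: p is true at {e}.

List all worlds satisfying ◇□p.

a: successors {d, f, g}; □p there: d:F, f:F, g:T. ✓
b: successors {b, e, f, h}; □p there: b:F, e:F, f:F, h:F. ✗
c: successors {b, c, d, e, h}; □p there: b:F, c:F, d:F, e:F, h:F. ✗
d: successors {b, e, f, g}; □p there: b:F, e:F, f:F, g:T. ✓
e: successors {a, c}; □p there: a:F, c:F. ✗
f: successors {d, e}; □p there: d:F, e:F. ✗
g: no successors, so ◇□p fails. ✗
h: successors {c, e}; □p there: c:F, e:F. ✗

{a, d}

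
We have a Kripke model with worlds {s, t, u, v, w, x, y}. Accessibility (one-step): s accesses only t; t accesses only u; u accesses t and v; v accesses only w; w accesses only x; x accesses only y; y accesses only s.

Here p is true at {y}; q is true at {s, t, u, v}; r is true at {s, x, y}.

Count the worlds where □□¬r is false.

3

s: successors {t}; □¬r there: t:T. ✓
t: successors {u}; □¬r there: u:T. ✓
u: successors {t, v}; □¬r there: t:T, v:T. ✓
v: successors {w}; □¬r there: w:F. ✗
w: successors {x}; □¬r there: x:F. ✗
x: successors {y}; □¬r there: y:F. ✗
y: successors {s}; □¬r there: s:T. ✓
Satisfying worlds: {s, t, u, y}.
So □□¬r fails at the other 3 worlds.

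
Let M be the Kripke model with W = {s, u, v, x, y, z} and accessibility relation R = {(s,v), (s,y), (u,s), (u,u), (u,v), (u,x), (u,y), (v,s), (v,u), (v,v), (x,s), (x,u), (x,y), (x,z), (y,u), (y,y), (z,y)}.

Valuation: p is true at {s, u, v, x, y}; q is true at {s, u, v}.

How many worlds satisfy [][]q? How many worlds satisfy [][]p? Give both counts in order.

0 and 5

For [][]q:
s: successors {v, y}; []q there: v:T, y:F. ✗
u: successors {s, u, v, x, y}; []q there: s:F, u:F, v:T, x:F, y:F. ✗
v: successors {s, u, v}; []q there: s:F, u:F, v:T. ✗
x: successors {s, u, y, z}; []q there: s:F, u:F, y:F, z:F. ✗
y: successors {u, y}; []q there: u:F, y:F. ✗
z: successors {y}; []q there: y:F. ✗
— 0 worlds.
For [][]p:
s: successors {v, y}; []p there: v:T, y:T. ✓
u: successors {s, u, v, x, y}; []p there: s:T, u:T, v:T, x:F, y:T. ✗
v: successors {s, u, v}; []p there: s:T, u:T, v:T. ✓
x: successors {s, u, y, z}; []p there: s:T, u:T, y:T, z:T. ✓
y: successors {u, y}; []p there: u:T, y:T. ✓
z: successors {y}; []p there: y:T. ✓
— 5 worlds.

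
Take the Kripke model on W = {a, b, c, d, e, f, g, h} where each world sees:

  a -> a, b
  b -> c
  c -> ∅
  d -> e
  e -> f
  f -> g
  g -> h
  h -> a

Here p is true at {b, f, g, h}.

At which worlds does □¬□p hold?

a: successors {a, b}; ¬□p there: a:T, b:T. ✓
b: successors {c}; ¬□p there: c:F. ✗
c: no successors, so □¬□p holds vacuously. ✓
d: successors {e}; ¬□p there: e:F. ✗
e: successors {f}; ¬□p there: f:F. ✗
f: successors {g}; ¬□p there: g:F. ✗
g: successors {h}; ¬□p there: h:T. ✓
h: successors {a}; ¬□p there: a:T. ✓

{a, c, g, h}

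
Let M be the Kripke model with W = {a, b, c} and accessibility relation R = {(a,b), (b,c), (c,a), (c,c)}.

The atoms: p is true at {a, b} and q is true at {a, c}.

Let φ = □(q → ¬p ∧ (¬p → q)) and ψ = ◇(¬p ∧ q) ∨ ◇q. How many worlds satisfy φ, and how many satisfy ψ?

For □(q → ¬p ∧ (¬p → q)):
a: successors {b}; q → ¬p ∧ (¬p → q) there: b:T. ✓
b: successors {c}; q → ¬p ∧ (¬p → q) there: c:T. ✓
c: successors {a, c}; q → ¬p ∧ (¬p → q) there: a:F, c:T. ✗
— 2 worlds.
For ◇(¬p ∧ q) ∨ ◇q:
a: ◇(¬p ∧ q) is F, ◇q is F. ✗
b: ◇(¬p ∧ q) is T, ◇q is T. ✓
c: ◇(¬p ∧ q) is T, ◇q is T. ✓
— 2 worlds.

2 and 2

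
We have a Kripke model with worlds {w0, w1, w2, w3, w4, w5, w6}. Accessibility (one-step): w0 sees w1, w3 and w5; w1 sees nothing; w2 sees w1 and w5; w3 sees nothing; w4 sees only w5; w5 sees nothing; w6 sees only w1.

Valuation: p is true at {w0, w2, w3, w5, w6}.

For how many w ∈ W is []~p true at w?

w0: successors {w1, w3, w5}; ~p there: w1:T, w3:F, w5:F. ✗
w1: no successors, so []~p holds vacuously. ✓
w2: successors {w1, w5}; ~p there: w1:T, w5:F. ✗
w3: no successors, so []~p holds vacuously. ✓
w4: successors {w5}; ~p there: w5:F. ✗
w5: no successors, so []~p holds vacuously. ✓
w6: successors {w1}; ~p there: w1:T. ✓
Satisfying worlds: {w1, w3, w5, w6}.

4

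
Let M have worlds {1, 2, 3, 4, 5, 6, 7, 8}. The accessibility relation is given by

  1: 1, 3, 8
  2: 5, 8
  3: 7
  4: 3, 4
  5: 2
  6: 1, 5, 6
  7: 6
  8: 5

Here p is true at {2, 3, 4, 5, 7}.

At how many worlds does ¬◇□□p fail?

4

1: ◇□□p is T. ✗
2: ◇□□p is T. ✗
3: ◇□□p is F. ✓
4: ◇□□p is T. ✗
5: ◇□□p is T. ✗
6: ◇□□p is F. ✓
7: ◇□□p is F. ✓
8: ◇□□p is F. ✓
Satisfying worlds: {3, 6, 7, 8}.
So ¬◇□□p fails at the other 4 worlds.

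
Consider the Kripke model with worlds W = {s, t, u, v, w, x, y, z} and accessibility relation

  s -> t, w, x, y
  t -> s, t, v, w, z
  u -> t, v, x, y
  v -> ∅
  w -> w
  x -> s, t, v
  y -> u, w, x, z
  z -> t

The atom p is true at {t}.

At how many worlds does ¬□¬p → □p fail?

4

s: ¬□¬p is T, □p is F. ✗
t: ¬□¬p is T, □p is F. ✗
u: ¬□¬p is T, □p is F. ✗
v: ¬□¬p is F, □p is T. ✓
w: ¬□¬p is F, □p is F. ✓
x: ¬□¬p is T, □p is F. ✗
y: ¬□¬p is F, □p is F. ✓
z: ¬□¬p is T, □p is T. ✓
Satisfying worlds: {v, w, y, z}.
So ¬□¬p → □p fails at the other 4 worlds.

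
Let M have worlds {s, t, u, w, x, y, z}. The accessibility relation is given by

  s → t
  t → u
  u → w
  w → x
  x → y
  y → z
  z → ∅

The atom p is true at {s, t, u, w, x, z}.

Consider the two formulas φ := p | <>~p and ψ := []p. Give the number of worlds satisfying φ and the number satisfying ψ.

6 and 6

For p | <>~p:
s: p is T, <>~p is F. ✓
t: p is T, <>~p is F. ✓
u: p is T, <>~p is F. ✓
w: p is T, <>~p is F. ✓
x: p is T, <>~p is T. ✓
y: p is F, <>~p is F. ✗
z: p is T, <>~p is F. ✓
— 6 worlds.
For []p:
s: successors {t}; p there: t:T. ✓
t: successors {u}; p there: u:T. ✓
u: successors {w}; p there: w:T. ✓
w: successors {x}; p there: x:T. ✓
x: successors {y}; p there: y:F. ✗
y: successors {z}; p there: z:T. ✓
z: no successors, so []p holds vacuously. ✓
— 6 worlds.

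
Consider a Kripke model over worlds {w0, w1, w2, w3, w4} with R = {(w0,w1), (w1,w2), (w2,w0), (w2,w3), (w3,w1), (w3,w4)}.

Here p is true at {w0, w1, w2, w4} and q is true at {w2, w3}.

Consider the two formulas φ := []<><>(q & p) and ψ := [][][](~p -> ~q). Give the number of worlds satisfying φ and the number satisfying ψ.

For []<><>(q & p):
w0: successors {w1}; <><>(q & p) there: w1:F. ✗
w1: successors {w2}; <><>(q & p) there: w2:F. ✗
w2: successors {w0, w3}; <><>(q & p) there: w0:T, w3:T. ✓
w3: successors {w1, w4}; <><>(q & p) there: w1:F, w4:F. ✗
w4: no successors, so []<><>(q & p) holds vacuously. ✓
— 2 worlds.
For [][][](~p -> ~q):
w0: successors {w1}; [][](~p -> ~q) there: w1:F. ✗
w1: successors {w2}; [][](~p -> ~q) there: w2:T. ✓
w2: successors {w0, w3}; [][](~p -> ~q) there: w0:T, w3:T. ✓
w3: successors {w1, w4}; [][](~p -> ~q) there: w1:F, w4:T. ✗
w4: no successors, so [][][](~p -> ~q) holds vacuously. ✓
— 3 worlds.

2 and 3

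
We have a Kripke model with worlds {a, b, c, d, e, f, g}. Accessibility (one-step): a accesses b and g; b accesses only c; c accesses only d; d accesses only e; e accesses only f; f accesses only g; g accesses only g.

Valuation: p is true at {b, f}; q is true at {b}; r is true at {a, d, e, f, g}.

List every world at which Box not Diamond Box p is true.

{a, b, d, e, f, g}

a: successors {b, g}; not Diamond Box p there: b:T, g:T. ✓
b: successors {c}; not Diamond Box p there: c:T. ✓
c: successors {d}; not Diamond Box p there: d:F. ✗
d: successors {e}; not Diamond Box p there: e:T. ✓
e: successors {f}; not Diamond Box p there: f:T. ✓
f: successors {g}; not Diamond Box p there: g:T. ✓
g: successors {g}; not Diamond Box p there: g:T. ✓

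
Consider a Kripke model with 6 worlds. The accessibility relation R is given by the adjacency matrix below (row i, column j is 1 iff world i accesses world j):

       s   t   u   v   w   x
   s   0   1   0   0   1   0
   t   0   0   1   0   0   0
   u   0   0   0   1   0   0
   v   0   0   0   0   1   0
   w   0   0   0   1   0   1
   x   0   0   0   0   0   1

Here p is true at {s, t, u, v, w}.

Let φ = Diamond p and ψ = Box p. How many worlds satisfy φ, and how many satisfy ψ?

5 and 4

For Diamond p:
s: successors {t, w}; p there: t:T, w:T. ✓
t: successors {u}; p there: u:T. ✓
u: successors {v}; p there: v:T. ✓
v: successors {w}; p there: w:T. ✓
w: successors {v, x}; p there: v:T, x:F. ✓
x: successors {x}; p there: x:F. ✗
— 5 worlds.
For Box p:
s: successors {t, w}; p there: t:T, w:T. ✓
t: successors {u}; p there: u:T. ✓
u: successors {v}; p there: v:T. ✓
v: successors {w}; p there: w:T. ✓
w: successors {v, x}; p there: v:T, x:F. ✗
x: successors {x}; p there: x:F. ✗
— 4 worlds.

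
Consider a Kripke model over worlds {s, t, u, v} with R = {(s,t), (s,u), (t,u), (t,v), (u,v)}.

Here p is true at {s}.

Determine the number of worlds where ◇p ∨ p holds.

1

s: ◇p is F, p is T. ✓
t: ◇p is F, p is F. ✗
u: ◇p is F, p is F. ✗
v: ◇p is F, p is F. ✗
Satisfying worlds: {s}.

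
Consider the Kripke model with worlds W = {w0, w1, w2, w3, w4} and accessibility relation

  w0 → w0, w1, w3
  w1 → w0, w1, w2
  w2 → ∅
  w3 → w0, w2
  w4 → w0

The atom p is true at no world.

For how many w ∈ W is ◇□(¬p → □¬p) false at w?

1

w0: successors {w0, w1, w3}; □(¬p → □¬p) there: w0:T, w1:T, w3:T. ✓
w1: successors {w0, w1, w2}; □(¬p → □¬p) there: w0:T, w1:T, w2:T. ✓
w2: no successors, so ◇□(¬p → □¬p) fails. ✗
w3: successors {w0, w2}; □(¬p → □¬p) there: w0:T, w2:T. ✓
w4: successors {w0}; □(¬p → □¬p) there: w0:T. ✓
Satisfying worlds: {w0, w1, w3, w4}.
So ◇□(¬p → □¬p) fails at the other 1 world.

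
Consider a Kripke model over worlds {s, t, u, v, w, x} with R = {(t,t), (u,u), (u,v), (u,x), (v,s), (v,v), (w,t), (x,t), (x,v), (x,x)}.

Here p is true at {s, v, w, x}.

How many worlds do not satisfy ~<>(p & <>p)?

3

s: <>(p & <>p) is F. ✓
t: <>(p & <>p) is F. ✓
u: <>(p & <>p) is T. ✗
v: <>(p & <>p) is T. ✗
w: <>(p & <>p) is F. ✓
x: <>(p & <>p) is T. ✗
Satisfying worlds: {s, t, w}.
So ~<>(p & <>p) fails at the other 3 worlds.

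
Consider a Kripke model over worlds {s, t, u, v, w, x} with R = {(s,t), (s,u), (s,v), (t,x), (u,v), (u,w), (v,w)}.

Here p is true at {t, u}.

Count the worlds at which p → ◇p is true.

4

s: p is F, ◇p is T. ✓
t: p is T, ◇p is F. ✗
u: p is T, ◇p is F. ✗
v: p is F, ◇p is F. ✓
w: p is F, ◇p is F. ✓
x: p is F, ◇p is F. ✓
Satisfying worlds: {s, v, w, x}.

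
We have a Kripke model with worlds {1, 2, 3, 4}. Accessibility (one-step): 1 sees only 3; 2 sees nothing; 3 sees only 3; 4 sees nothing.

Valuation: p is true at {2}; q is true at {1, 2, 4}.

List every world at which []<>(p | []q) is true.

1: successors {3}; <>(p | []q) there: 3:F. ✗
2: no successors, so []<>(p | []q) holds vacuously. ✓
3: successors {3}; <>(p | []q) there: 3:F. ✗
4: no successors, so []<>(p | []q) holds vacuously. ✓

{2, 4}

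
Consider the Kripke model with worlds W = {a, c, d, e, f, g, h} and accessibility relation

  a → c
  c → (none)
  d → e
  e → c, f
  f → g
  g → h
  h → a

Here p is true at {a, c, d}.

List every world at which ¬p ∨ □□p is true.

{a, c, e, f, g, h}

a: ¬p is F, □□p is T. ✓
c: ¬p is F, □□p is T. ✓
d: ¬p is F, □□p is F. ✗
e: ¬p is T, □□p is F. ✓
f: ¬p is T, □□p is F. ✓
g: ¬p is T, □□p is T. ✓
h: ¬p is T, □□p is T. ✓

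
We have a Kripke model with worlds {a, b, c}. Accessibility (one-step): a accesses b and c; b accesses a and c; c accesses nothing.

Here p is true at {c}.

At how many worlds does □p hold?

1

a: successors {b, c}; p there: b:F, c:T. ✗
b: successors {a, c}; p there: a:F, c:T. ✗
c: no successors, so □p holds vacuously. ✓
Satisfying worlds: {c}.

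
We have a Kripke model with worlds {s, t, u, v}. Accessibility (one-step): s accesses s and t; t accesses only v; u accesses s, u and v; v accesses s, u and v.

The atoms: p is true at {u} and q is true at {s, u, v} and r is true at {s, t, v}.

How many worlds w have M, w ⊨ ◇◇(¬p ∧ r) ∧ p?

s: ◇◇(¬p ∧ r) is T, p is F. ✗
t: ◇◇(¬p ∧ r) is T, p is F. ✗
u: ◇◇(¬p ∧ r) is T, p is T. ✓
v: ◇◇(¬p ∧ r) is T, p is F. ✗
Satisfying worlds: {u}.

1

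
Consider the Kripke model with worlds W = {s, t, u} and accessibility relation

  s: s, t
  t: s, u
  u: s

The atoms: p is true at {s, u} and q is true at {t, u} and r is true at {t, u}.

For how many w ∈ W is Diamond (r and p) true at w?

s: successors {s, t}; r and p there: s:F, t:F. ✗
t: successors {s, u}; r and p there: s:F, u:T. ✓
u: successors {s}; r and p there: s:F. ✗
Satisfying worlds: {t}.

1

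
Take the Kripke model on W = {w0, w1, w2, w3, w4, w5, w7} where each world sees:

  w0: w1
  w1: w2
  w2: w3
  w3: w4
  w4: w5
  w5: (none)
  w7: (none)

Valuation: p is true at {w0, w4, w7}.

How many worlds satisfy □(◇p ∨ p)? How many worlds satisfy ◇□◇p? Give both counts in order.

For □(◇p ∨ p):
w0: successors {w1}; ◇p ∨ p there: w1:F. ✗
w1: successors {w2}; ◇p ∨ p there: w2:F. ✗
w2: successors {w3}; ◇p ∨ p there: w3:T. ✓
w3: successors {w4}; ◇p ∨ p there: w4:T. ✓
w4: successors {w5}; ◇p ∨ p there: w5:F. ✗
w5: no successors, so □(◇p ∨ p) holds vacuously. ✓
w7: no successors, so □(◇p ∨ p) holds vacuously. ✓
— 4 worlds.
For ◇□◇p:
w0: successors {w1}; □◇p there: w1:F. ✗
w1: successors {w2}; □◇p there: w2:T. ✓
w2: successors {w3}; □◇p there: w3:F. ✗
w3: successors {w4}; □◇p there: w4:F. ✗
w4: successors {w5}; □◇p there: w5:T. ✓
w5: no successors, so ◇□◇p fails. ✗
w7: no successors, so ◇□◇p fails. ✗
— 2 worlds.

4 and 2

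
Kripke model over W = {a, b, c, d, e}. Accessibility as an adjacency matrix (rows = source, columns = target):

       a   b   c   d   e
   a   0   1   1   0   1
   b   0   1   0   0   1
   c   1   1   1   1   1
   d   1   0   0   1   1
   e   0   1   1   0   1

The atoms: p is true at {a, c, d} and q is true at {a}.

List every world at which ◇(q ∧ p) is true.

a: successors {b, c, e}; q ∧ p there: b:F, c:F, e:F. ✗
b: successors {b, e}; q ∧ p there: b:F, e:F. ✗
c: successors {a, b, c, d, e}; q ∧ p there: a:T, b:F, c:F, d:F, e:F. ✓
d: successors {a, d, e}; q ∧ p there: a:T, d:F, e:F. ✓
e: successors {b, c, e}; q ∧ p there: b:F, c:F, e:F. ✗

{c, d}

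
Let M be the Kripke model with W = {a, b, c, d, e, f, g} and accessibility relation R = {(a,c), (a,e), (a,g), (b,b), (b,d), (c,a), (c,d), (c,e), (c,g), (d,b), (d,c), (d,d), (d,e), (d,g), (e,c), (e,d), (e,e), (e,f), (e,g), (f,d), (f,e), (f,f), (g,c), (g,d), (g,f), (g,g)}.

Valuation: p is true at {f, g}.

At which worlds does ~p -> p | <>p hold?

{a, c, d, e, f, g}

a: ~p is T, p | <>p is T. ✓
b: ~p is T, p | <>p is F. ✗
c: ~p is T, p | <>p is T. ✓
d: ~p is T, p | <>p is T. ✓
e: ~p is T, p | <>p is T. ✓
f: ~p is F, p | <>p is T. ✓
g: ~p is F, p | <>p is T. ✓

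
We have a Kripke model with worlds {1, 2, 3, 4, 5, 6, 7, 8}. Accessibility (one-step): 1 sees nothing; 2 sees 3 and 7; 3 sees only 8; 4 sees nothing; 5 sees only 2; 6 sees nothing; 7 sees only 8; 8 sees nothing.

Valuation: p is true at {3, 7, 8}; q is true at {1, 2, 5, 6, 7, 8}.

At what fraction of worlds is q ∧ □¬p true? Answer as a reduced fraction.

1/2

1: q is T, □¬p is T. ✓
2: q is T, □¬p is F. ✗
3: q is F, □¬p is F. ✗
4: q is F, □¬p is T. ✗
5: q is T, □¬p is T. ✓
6: q is T, □¬p is T. ✓
7: q is T, □¬p is F. ✗
8: q is T, □¬p is T. ✓
That's 4 of 8 worlds, so 4/8 = 1/2.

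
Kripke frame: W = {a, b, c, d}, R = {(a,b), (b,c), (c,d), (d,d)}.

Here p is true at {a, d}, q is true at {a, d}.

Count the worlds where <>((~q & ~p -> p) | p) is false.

a: successors {b}; (~q & ~p -> p) | p there: b:F. ✗
b: successors {c}; (~q & ~p -> p) | p there: c:F. ✗
c: successors {d}; (~q & ~p -> p) | p there: d:T. ✓
d: successors {d}; (~q & ~p -> p) | p there: d:T. ✓
Satisfying worlds: {c, d}.
So <>((~q & ~p -> p) | p) fails at the other 2 worlds.

2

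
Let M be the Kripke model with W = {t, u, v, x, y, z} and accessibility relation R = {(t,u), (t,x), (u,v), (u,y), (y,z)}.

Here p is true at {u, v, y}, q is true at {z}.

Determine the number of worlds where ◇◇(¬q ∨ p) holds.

t: successors {u, x}; ◇(¬q ∨ p) there: u:T, x:F. ✓
u: successors {v, y}; ◇(¬q ∨ p) there: v:F, y:F. ✗
v: no successors, so ◇◇(¬q ∨ p) fails. ✗
x: no successors, so ◇◇(¬q ∨ p) fails. ✗
y: successors {z}; ◇(¬q ∨ p) there: z:F. ✗
z: no successors, so ◇◇(¬q ∨ p) fails. ✗
Satisfying worlds: {t}.

1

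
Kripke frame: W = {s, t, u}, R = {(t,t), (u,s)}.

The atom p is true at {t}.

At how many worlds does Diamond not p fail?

2

s: no successors, so Diamond not p fails. ✗
t: successors {t}; not p there: t:F. ✗
u: successors {s}; not p there: s:T. ✓
Satisfying worlds: {u}.
So Diamond not p fails at the other 2 worlds.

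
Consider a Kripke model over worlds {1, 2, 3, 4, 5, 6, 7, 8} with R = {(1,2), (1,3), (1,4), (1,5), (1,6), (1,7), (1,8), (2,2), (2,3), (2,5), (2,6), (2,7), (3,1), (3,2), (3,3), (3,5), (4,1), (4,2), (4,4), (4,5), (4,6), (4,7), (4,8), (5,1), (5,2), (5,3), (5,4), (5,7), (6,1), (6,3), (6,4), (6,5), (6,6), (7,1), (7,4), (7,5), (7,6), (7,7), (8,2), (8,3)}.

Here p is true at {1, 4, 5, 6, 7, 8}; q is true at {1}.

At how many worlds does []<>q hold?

0

1: successors {2, 3, 4, 5, 6, 7, 8}; <>q there: 2:F, 3:T, 4:T, 5:T, 6:T, 7:T, 8:F. ✗
2: successors {2, 3, 5, 6, 7}; <>q there: 2:F, 3:T, 5:T, 6:T, 7:T. ✗
3: successors {1, 2, 3, 5}; <>q there: 1:F, 2:F, 3:T, 5:T. ✗
4: successors {1, 2, 4, 5, 6, 7, 8}; <>q there: 1:F, 2:F, 4:T, 5:T, 6:T, 7:T, 8:F. ✗
5: successors {1, 2, 3, 4, 7}; <>q there: 1:F, 2:F, 3:T, 4:T, 7:T. ✗
6: successors {1, 3, 4, 5, 6}; <>q there: 1:F, 3:T, 4:T, 5:T, 6:T. ✗
7: successors {1, 4, 5, 6, 7}; <>q there: 1:F, 4:T, 5:T, 6:T, 7:T. ✗
8: successors {2, 3}; <>q there: 2:F, 3:T. ✗
Satisfying worlds: ∅.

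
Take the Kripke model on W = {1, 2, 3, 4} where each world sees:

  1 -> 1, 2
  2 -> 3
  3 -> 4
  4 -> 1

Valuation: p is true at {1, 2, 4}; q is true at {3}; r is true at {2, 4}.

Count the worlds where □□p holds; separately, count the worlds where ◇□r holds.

For □□p:
1: successors {1, 2}; □p there: 1:T, 2:F. ✗
2: successors {3}; □p there: 3:T. ✓
3: successors {4}; □p there: 4:T. ✓
4: successors {1}; □p there: 1:T. ✓
— 3 worlds.
For ◇□r:
1: successors {1, 2}; □r there: 1:F, 2:F. ✗
2: successors {3}; □r there: 3:T. ✓
3: successors {4}; □r there: 4:F. ✗
4: successors {1}; □r there: 1:F. ✗
— 1 world.

3 and 1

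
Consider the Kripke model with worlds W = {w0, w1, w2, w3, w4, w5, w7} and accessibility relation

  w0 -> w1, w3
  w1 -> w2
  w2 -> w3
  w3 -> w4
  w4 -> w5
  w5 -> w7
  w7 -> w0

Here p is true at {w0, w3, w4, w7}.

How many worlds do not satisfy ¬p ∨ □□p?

w0: ¬p is F, □□p is F. ✗
w1: ¬p is T, □□p is T. ✓
w2: ¬p is T, □□p is T. ✓
w3: ¬p is F, □□p is F. ✗
w4: ¬p is F, □□p is T. ✓
w5: ¬p is T, □□p is T. ✓
w7: ¬p is F, □□p is F. ✗
Satisfying worlds: {w1, w2, w4, w5}.
So ¬p ∨ □□p fails at the other 3 worlds.

3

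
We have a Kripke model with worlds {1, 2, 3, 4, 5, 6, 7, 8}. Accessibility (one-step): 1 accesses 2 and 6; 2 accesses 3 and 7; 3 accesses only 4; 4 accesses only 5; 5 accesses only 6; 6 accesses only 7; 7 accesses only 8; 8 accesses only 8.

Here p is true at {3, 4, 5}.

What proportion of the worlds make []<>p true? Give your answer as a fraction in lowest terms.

1: successors {2, 6}; <>p there: 2:T, 6:F. ✗
2: successors {3, 7}; <>p there: 3:T, 7:F. ✗
3: successors {4}; <>p there: 4:T. ✓
4: successors {5}; <>p there: 5:F. ✗
5: successors {6}; <>p there: 6:F. ✗
6: successors {7}; <>p there: 7:F. ✗
7: successors {8}; <>p there: 8:F. ✗
8: successors {8}; <>p there: 8:F. ✗
That's 1 of 8 worlds, so 1/8.

1/8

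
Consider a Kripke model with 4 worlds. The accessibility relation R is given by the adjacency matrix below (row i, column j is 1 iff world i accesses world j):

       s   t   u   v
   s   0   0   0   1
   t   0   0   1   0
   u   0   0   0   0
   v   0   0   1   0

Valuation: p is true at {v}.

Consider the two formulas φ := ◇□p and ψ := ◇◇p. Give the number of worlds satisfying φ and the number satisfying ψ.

2 and 0

For ◇□p:
s: successors {v}; □p there: v:F. ✗
t: successors {u}; □p there: u:T. ✓
u: no successors, so ◇□p fails. ✗
v: successors {u}; □p there: u:T. ✓
— 2 worlds.
For ◇◇p:
s: successors {v}; ◇p there: v:F. ✗
t: successors {u}; ◇p there: u:F. ✗
u: no successors, so ◇◇p fails. ✗
v: successors {u}; ◇p there: u:F. ✗
— 0 worlds.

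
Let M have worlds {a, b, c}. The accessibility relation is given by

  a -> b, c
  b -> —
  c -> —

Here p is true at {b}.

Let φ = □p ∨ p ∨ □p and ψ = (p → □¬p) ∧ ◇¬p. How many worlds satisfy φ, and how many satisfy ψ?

For □p ∨ p ∨ □p:
a: □p ∨ p is F, □p is F. ✗
b: □p ∨ p is T, □p is T. ✓
c: □p ∨ p is T, □p is T. ✓
— 2 worlds.
For (p → □¬p) ∧ ◇¬p:
a: p → □¬p is T, ◇¬p is T. ✓
b: p → □¬p is T, ◇¬p is F. ✗
c: p → □¬p is T, ◇¬p is F. ✗
— 1 world.

2 and 1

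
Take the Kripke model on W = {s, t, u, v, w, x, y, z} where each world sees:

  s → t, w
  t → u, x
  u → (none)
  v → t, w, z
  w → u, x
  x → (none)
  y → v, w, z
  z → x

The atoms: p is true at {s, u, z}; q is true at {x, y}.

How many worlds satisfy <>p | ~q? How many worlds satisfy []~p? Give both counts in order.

7 and 4

For <>p | ~q:
s: <>p is F, ~q is T. ✓
t: <>p is T, ~q is T. ✓
u: <>p is F, ~q is T. ✓
v: <>p is T, ~q is T. ✓
w: <>p is T, ~q is T. ✓
x: <>p is F, ~q is F. ✗
y: <>p is T, ~q is F. ✓
z: <>p is F, ~q is T. ✓
— 7 worlds.
For []~p:
s: successors {t, w}; ~p there: t:T, w:T. ✓
t: successors {u, x}; ~p there: u:F, x:T. ✗
u: no successors, so []~p holds vacuously. ✓
v: successors {t, w, z}; ~p there: t:T, w:T, z:F. ✗
w: successors {u, x}; ~p there: u:F, x:T. ✗
x: no successors, so []~p holds vacuously. ✓
y: successors {v, w, z}; ~p there: v:T, w:T, z:F. ✗
z: successors {x}; ~p there: x:T. ✓
— 4 worlds.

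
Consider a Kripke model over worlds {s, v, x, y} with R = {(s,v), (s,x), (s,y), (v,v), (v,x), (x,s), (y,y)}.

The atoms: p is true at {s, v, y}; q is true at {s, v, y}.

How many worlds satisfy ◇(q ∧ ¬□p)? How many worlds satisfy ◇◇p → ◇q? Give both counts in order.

3 and 4

For ◇(q ∧ ¬□p):
s: successors {v, x, y}; q ∧ ¬□p there: v:T, x:F, y:F. ✓
v: successors {v, x}; q ∧ ¬□p there: v:T, x:F. ✓
x: successors {s}; q ∧ ¬□p there: s:T. ✓
y: successors {y}; q ∧ ¬□p there: y:F. ✗
— 3 worlds.
For ◇◇p → ◇q:
s: ◇◇p is T, ◇q is T. ✓
v: ◇◇p is T, ◇q is T. ✓
x: ◇◇p is T, ◇q is T. ✓
y: ◇◇p is T, ◇q is T. ✓
— 4 worlds.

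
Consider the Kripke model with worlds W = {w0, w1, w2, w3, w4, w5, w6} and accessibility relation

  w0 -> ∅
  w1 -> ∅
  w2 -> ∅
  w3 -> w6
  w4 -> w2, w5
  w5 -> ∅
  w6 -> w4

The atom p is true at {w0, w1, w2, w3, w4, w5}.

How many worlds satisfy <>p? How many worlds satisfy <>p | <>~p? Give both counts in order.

For <>p:
w0: no successors, so <>p fails. ✗
w1: no successors, so <>p fails. ✗
w2: no successors, so <>p fails. ✗
w3: successors {w6}; p there: w6:F. ✗
w4: successors {w2, w5}; p there: w2:T, w5:T. ✓
w5: no successors, so <>p fails. ✗
w6: successors {w4}; p there: w4:T. ✓
— 2 worlds.
For <>p | <>~p:
w0: <>p is F, <>~p is F. ✗
w1: <>p is F, <>~p is F. ✗
w2: <>p is F, <>~p is F. ✗
w3: <>p is F, <>~p is T. ✓
w4: <>p is T, <>~p is F. ✓
w5: <>p is F, <>~p is F. ✗
w6: <>p is T, <>~p is F. ✓
— 3 worlds.

2 and 3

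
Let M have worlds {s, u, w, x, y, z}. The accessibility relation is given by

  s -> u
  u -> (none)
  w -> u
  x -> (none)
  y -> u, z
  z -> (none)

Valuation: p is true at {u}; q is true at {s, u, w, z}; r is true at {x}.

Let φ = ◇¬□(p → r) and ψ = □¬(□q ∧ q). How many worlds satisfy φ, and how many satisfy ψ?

0 and 3

For ◇¬□(p → r):
s: successors {u}; ¬□(p → r) there: u:F. ✗
u: no successors, so ◇¬□(p → r) fails. ✗
w: successors {u}; ¬□(p → r) there: u:F. ✗
x: no successors, so ◇¬□(p → r) fails. ✗
y: successors {u, z}; ¬□(p → r) there: u:F, z:F. ✗
z: no successors, so ◇¬□(p → r) fails. ✗
— 0 worlds.
For □¬(□q ∧ q):
s: successors {u}; ¬(□q ∧ q) there: u:F. ✗
u: no successors, so □¬(□q ∧ q) holds vacuously. ✓
w: successors {u}; ¬(□q ∧ q) there: u:F. ✗
x: no successors, so □¬(□q ∧ q) holds vacuously. ✓
y: successors {u, z}; ¬(□q ∧ q) there: u:F, z:F. ✗
z: no successors, so □¬(□q ∧ q) holds vacuously. ✓
— 3 worlds.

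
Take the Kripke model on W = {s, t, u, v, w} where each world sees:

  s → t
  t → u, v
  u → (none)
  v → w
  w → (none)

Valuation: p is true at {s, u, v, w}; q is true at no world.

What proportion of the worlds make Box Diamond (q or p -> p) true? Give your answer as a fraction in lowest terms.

3/5

s: successors {t}; Diamond (q or p -> p) there: t:T. ✓
t: successors {u, v}; Diamond (q or p -> p) there: u:F, v:T. ✗
u: no successors, so Box Diamond (q or p -> p) holds vacuously. ✓
v: successors {w}; Diamond (q or p -> p) there: w:F. ✗
w: no successors, so Box Diamond (q or p -> p) holds vacuously. ✓
That's 3 of 5 worlds, so 3/5.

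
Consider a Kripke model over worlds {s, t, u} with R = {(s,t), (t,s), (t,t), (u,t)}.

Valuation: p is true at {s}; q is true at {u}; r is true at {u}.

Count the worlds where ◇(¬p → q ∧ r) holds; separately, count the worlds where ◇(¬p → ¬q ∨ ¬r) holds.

For ◇(¬p → q ∧ r):
s: successors {t}; ¬p → q ∧ r there: t:F. ✗
t: successors {s, t}; ¬p → q ∧ r there: s:T, t:F. ✓
u: successors {t}; ¬p → q ∧ r there: t:F. ✗
— 1 world.
For ◇(¬p → ¬q ∨ ¬r):
s: successors {t}; ¬p → ¬q ∨ ¬r there: t:T. ✓
t: successors {s, t}; ¬p → ¬q ∨ ¬r there: s:T, t:T. ✓
u: successors {t}; ¬p → ¬q ∨ ¬r there: t:T. ✓
— 3 worlds.

1 and 3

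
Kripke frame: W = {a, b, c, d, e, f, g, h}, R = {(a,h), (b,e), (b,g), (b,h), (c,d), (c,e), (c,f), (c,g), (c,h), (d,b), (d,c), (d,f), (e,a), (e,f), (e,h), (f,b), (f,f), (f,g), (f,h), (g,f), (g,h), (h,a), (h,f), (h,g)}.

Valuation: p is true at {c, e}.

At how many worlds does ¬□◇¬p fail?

8

a: □◇¬p is T. ✗
b: □◇¬p is T. ✗
c: □◇¬p is T. ✗
d: □◇¬p is T. ✗
e: □◇¬p is T. ✗
f: □◇¬p is T. ✗
g: □◇¬p is T. ✗
h: □◇¬p is T. ✗
Satisfying worlds: ∅.
So ¬□◇¬p fails at the other 8 worlds.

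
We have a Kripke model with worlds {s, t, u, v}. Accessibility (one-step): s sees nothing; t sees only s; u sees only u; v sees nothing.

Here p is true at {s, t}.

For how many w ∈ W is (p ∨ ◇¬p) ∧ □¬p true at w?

s: p ∨ ◇¬p is T, □¬p is T. ✓
t: p ∨ ◇¬p is T, □¬p is F. ✗
u: p ∨ ◇¬p is T, □¬p is T. ✓
v: p ∨ ◇¬p is F, □¬p is T. ✗
Satisfying worlds: {s, u}.

2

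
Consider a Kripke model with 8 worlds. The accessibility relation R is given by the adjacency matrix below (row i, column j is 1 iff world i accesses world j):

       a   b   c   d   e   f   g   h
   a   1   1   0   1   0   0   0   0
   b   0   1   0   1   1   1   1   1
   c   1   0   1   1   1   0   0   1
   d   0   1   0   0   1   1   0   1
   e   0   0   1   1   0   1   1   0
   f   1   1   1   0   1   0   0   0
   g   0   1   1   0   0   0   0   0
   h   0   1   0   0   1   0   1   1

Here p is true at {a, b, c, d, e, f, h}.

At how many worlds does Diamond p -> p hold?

a: Diamond p is T, p is T. ✓
b: Diamond p is T, p is T. ✓
c: Diamond p is T, p is T. ✓
d: Diamond p is T, p is T. ✓
e: Diamond p is T, p is T. ✓
f: Diamond p is T, p is T. ✓
g: Diamond p is T, p is F. ✗
h: Diamond p is T, p is T. ✓
Satisfying worlds: {a, b, c, d, e, f, h}.

7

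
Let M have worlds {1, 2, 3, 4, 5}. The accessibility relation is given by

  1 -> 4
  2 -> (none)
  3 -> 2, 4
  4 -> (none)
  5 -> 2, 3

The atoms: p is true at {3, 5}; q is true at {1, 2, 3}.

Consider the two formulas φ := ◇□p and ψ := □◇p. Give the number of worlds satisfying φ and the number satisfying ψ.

3 and 2

For ◇□p:
1: successors {4}; □p there: 4:T. ✓
2: no successors, so ◇□p fails. ✗
3: successors {2, 4}; □p there: 2:T, 4:T. ✓
4: no successors, so ◇□p fails. ✗
5: successors {2, 3}; □p there: 2:T, 3:F. ✓
— 3 worlds.
For □◇p:
1: successors {4}; ◇p there: 4:F. ✗
2: no successors, so □◇p holds vacuously. ✓
3: successors {2, 4}; ◇p there: 2:F, 4:F. ✗
4: no successors, so □◇p holds vacuously. ✓
5: successors {2, 3}; ◇p there: 2:F, 3:F. ✗
— 2 worlds.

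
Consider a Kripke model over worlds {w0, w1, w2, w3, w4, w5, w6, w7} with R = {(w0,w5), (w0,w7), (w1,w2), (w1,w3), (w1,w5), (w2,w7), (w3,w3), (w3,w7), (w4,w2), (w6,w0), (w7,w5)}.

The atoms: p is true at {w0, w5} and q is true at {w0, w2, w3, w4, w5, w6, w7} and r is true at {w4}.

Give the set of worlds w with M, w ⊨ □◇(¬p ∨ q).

w0: successors {w5, w7}; ◇(¬p ∨ q) there: w5:F, w7:T. ✗
w1: successors {w2, w3, w5}; ◇(¬p ∨ q) there: w2:T, w3:T, w5:F. ✗
w2: successors {w7}; ◇(¬p ∨ q) there: w7:T. ✓
w3: successors {w3, w7}; ◇(¬p ∨ q) there: w3:T, w7:T. ✓
w4: successors {w2}; ◇(¬p ∨ q) there: w2:T. ✓
w5: no successors, so □◇(¬p ∨ q) holds vacuously. ✓
w6: successors {w0}; ◇(¬p ∨ q) there: w0:T. ✓
w7: successors {w5}; ◇(¬p ∨ q) there: w5:F. ✗

{w2, w3, w4, w5, w6}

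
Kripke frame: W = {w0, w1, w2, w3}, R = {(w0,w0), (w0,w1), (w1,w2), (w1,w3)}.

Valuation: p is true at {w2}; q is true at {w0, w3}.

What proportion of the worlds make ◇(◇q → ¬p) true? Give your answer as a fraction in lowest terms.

w0: successors {w0, w1}; ◇q → ¬p there: w0:T, w1:T. ✓
w1: successors {w2, w3}; ◇q → ¬p there: w2:T, w3:T. ✓
w2: no successors, so ◇(◇q → ¬p) fails. ✗
w3: no successors, so ◇(◇q → ¬p) fails. ✗
That's 2 of 4 worlds, so 2/4 = 1/2.

1/2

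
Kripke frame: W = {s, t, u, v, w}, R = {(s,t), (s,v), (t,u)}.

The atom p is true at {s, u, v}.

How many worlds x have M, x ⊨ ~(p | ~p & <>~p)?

s: p | ~p & <>~p is T. ✗
t: p | ~p & <>~p is F. ✓
u: p | ~p & <>~p is T. ✗
v: p | ~p & <>~p is T. ✗
w: p | ~p & <>~p is F. ✓
Satisfying worlds: {t, w}.

2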